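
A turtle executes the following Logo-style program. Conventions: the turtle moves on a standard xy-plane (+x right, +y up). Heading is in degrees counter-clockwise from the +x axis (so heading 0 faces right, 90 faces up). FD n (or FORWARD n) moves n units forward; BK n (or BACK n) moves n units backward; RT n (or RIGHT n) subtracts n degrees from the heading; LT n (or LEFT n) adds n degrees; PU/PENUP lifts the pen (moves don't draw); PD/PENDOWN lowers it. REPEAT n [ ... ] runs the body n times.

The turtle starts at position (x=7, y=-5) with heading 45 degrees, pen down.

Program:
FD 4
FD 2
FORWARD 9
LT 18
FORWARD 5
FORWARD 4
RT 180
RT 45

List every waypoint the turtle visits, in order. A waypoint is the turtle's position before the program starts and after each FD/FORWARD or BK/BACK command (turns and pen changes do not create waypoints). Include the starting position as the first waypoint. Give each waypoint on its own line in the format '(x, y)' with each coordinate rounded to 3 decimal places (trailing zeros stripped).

Answer: (7, -5)
(9.828, -2.172)
(11.243, -0.757)
(17.607, 5.607)
(19.877, 10.062)
(21.693, 13.626)

Derivation:
Executing turtle program step by step:
Start: pos=(7,-5), heading=45, pen down
FD 4: (7,-5) -> (9.828,-2.172) [heading=45, draw]
FD 2: (9.828,-2.172) -> (11.243,-0.757) [heading=45, draw]
FD 9: (11.243,-0.757) -> (17.607,5.607) [heading=45, draw]
LT 18: heading 45 -> 63
FD 5: (17.607,5.607) -> (19.877,10.062) [heading=63, draw]
FD 4: (19.877,10.062) -> (21.693,13.626) [heading=63, draw]
RT 180: heading 63 -> 243
RT 45: heading 243 -> 198
Final: pos=(21.693,13.626), heading=198, 5 segment(s) drawn
Waypoints (6 total):
(7, -5)
(9.828, -2.172)
(11.243, -0.757)
(17.607, 5.607)
(19.877, 10.062)
(21.693, 13.626)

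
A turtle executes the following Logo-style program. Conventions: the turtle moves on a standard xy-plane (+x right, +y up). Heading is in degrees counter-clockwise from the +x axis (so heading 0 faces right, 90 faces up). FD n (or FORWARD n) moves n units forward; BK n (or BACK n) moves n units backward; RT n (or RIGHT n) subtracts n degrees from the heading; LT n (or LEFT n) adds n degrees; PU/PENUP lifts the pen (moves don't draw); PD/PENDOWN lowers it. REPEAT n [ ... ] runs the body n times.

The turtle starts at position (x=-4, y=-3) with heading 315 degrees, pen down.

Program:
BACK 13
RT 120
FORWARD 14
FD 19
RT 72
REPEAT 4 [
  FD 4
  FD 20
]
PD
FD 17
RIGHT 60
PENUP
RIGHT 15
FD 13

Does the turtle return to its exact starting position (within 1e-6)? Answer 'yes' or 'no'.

Executing turtle program step by step:
Start: pos=(-4,-3), heading=315, pen down
BK 13: (-4,-3) -> (-13.192,6.192) [heading=315, draw]
RT 120: heading 315 -> 195
FD 14: (-13.192,6.192) -> (-26.715,2.569) [heading=195, draw]
FD 19: (-26.715,2.569) -> (-45.068,-2.349) [heading=195, draw]
RT 72: heading 195 -> 123
REPEAT 4 [
  -- iteration 1/4 --
  FD 4: (-45.068,-2.349) -> (-47.246,1.006) [heading=123, draw]
  FD 20: (-47.246,1.006) -> (-58.139,17.779) [heading=123, draw]
  -- iteration 2/4 --
  FD 4: (-58.139,17.779) -> (-60.318,21.134) [heading=123, draw]
  FD 20: (-60.318,21.134) -> (-71.211,37.908) [heading=123, draw]
  -- iteration 3/4 --
  FD 4: (-71.211,37.908) -> (-73.389,41.262) [heading=123, draw]
  FD 20: (-73.389,41.262) -> (-84.282,58.036) [heading=123, draw]
  -- iteration 4/4 --
  FD 4: (-84.282,58.036) -> (-86.461,61.39) [heading=123, draw]
  FD 20: (-86.461,61.39) -> (-97.353,78.164) [heading=123, draw]
]
PD: pen down
FD 17: (-97.353,78.164) -> (-106.612,92.421) [heading=123, draw]
RT 60: heading 123 -> 63
PU: pen up
RT 15: heading 63 -> 48
FD 13: (-106.612,92.421) -> (-97.913,102.082) [heading=48, move]
Final: pos=(-97.913,102.082), heading=48, 12 segment(s) drawn

Start position: (-4, -3)
Final position: (-97.913, 102.082)
Distance = 140.932; >= 1e-6 -> NOT closed

Answer: no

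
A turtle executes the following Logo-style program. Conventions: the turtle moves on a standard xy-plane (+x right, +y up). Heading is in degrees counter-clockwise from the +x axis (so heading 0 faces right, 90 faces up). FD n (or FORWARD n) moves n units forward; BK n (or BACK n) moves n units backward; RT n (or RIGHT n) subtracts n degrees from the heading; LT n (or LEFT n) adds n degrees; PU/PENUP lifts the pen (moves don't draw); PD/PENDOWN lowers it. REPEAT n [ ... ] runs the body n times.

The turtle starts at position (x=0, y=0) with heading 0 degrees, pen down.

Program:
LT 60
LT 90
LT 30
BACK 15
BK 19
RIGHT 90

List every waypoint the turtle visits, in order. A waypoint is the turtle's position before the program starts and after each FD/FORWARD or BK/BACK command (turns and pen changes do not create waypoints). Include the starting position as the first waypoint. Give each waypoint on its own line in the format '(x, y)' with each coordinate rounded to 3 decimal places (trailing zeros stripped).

Answer: (0, 0)
(15, 0)
(34, 0)

Derivation:
Executing turtle program step by step:
Start: pos=(0,0), heading=0, pen down
LT 60: heading 0 -> 60
LT 90: heading 60 -> 150
LT 30: heading 150 -> 180
BK 15: (0,0) -> (15,0) [heading=180, draw]
BK 19: (15,0) -> (34,0) [heading=180, draw]
RT 90: heading 180 -> 90
Final: pos=(34,0), heading=90, 2 segment(s) drawn
Waypoints (3 total):
(0, 0)
(15, 0)
(34, 0)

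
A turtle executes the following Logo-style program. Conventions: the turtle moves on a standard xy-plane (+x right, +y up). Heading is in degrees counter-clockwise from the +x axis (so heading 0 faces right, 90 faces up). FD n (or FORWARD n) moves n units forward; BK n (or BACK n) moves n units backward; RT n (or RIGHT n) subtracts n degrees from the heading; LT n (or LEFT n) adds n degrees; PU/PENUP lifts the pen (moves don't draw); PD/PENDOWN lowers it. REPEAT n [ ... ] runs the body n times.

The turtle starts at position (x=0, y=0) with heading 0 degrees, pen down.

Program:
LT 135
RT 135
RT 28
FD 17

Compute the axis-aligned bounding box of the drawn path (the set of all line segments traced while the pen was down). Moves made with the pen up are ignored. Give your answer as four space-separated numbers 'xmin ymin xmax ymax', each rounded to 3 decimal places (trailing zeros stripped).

Executing turtle program step by step:
Start: pos=(0,0), heading=0, pen down
LT 135: heading 0 -> 135
RT 135: heading 135 -> 0
RT 28: heading 0 -> 332
FD 17: (0,0) -> (15.01,-7.981) [heading=332, draw]
Final: pos=(15.01,-7.981), heading=332, 1 segment(s) drawn

Segment endpoints: x in {0, 15.01}, y in {-7.981, 0}
xmin=0, ymin=-7.981, xmax=15.01, ymax=0

Answer: 0 -7.981 15.01 0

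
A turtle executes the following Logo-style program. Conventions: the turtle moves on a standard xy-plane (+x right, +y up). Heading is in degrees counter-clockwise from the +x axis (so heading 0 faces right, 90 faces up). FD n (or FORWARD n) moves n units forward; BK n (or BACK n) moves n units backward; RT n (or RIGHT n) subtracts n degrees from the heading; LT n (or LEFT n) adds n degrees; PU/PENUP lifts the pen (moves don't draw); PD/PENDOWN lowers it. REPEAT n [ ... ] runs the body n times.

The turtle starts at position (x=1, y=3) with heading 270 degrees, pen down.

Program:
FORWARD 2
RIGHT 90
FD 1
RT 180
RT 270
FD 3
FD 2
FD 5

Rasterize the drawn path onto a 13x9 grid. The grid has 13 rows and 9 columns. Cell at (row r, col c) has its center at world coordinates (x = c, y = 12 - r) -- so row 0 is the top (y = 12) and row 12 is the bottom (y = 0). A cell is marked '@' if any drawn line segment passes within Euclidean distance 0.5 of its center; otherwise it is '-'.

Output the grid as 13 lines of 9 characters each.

Answer: ---------
@--------
@--------
@--------
@--------
@--------
@--------
@--------
@--------
@@-------
@@-------
@@-------
---------

Derivation:
Segment 0: (1,3) -> (1,1)
Segment 1: (1,1) -> (-0,1)
Segment 2: (-0,1) -> (-0,4)
Segment 3: (-0,4) -> (-0,6)
Segment 4: (-0,6) -> (-0,11)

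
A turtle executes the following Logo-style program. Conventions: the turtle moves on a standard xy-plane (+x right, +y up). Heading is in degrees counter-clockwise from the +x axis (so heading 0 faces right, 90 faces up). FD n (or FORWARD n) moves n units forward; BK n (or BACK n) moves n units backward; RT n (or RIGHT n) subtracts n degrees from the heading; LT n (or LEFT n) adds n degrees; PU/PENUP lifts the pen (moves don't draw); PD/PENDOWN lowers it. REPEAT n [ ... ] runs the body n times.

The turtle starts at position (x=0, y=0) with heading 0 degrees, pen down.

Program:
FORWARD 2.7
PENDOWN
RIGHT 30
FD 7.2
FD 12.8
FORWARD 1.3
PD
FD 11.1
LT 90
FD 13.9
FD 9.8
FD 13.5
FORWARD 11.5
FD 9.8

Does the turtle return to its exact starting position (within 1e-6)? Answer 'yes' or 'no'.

Answer: no

Derivation:
Executing turtle program step by step:
Start: pos=(0,0), heading=0, pen down
FD 2.7: (0,0) -> (2.7,0) [heading=0, draw]
PD: pen down
RT 30: heading 0 -> 330
FD 7.2: (2.7,0) -> (8.935,-3.6) [heading=330, draw]
FD 12.8: (8.935,-3.6) -> (20.021,-10) [heading=330, draw]
FD 1.3: (20.021,-10) -> (21.146,-10.65) [heading=330, draw]
PD: pen down
FD 11.1: (21.146,-10.65) -> (30.759,-16.2) [heading=330, draw]
LT 90: heading 330 -> 60
FD 13.9: (30.759,-16.2) -> (37.709,-4.162) [heading=60, draw]
FD 9.8: (37.709,-4.162) -> (42.609,4.325) [heading=60, draw]
FD 13.5: (42.609,4.325) -> (49.359,16.016) [heading=60, draw]
FD 11.5: (49.359,16.016) -> (55.109,25.975) [heading=60, draw]
FD 9.8: (55.109,25.975) -> (60.009,34.462) [heading=60, draw]
Final: pos=(60.009,34.462), heading=60, 10 segment(s) drawn

Start position: (0, 0)
Final position: (60.009, 34.462)
Distance = 69.201; >= 1e-6 -> NOT closed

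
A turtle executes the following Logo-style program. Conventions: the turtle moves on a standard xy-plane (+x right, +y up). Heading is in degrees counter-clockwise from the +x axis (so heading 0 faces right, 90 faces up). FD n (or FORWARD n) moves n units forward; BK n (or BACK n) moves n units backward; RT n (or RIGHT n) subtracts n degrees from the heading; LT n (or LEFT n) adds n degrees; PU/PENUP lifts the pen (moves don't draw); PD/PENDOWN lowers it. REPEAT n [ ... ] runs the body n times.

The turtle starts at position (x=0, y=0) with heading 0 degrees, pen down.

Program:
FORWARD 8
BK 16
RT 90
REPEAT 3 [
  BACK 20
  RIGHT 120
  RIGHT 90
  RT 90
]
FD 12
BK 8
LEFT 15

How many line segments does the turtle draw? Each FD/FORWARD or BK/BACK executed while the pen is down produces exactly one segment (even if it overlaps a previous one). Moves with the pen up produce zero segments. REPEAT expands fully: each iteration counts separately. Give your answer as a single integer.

Answer: 7

Derivation:
Executing turtle program step by step:
Start: pos=(0,0), heading=0, pen down
FD 8: (0,0) -> (8,0) [heading=0, draw]
BK 16: (8,0) -> (-8,0) [heading=0, draw]
RT 90: heading 0 -> 270
REPEAT 3 [
  -- iteration 1/3 --
  BK 20: (-8,0) -> (-8,20) [heading=270, draw]
  RT 120: heading 270 -> 150
  RT 90: heading 150 -> 60
  RT 90: heading 60 -> 330
  -- iteration 2/3 --
  BK 20: (-8,20) -> (-25.321,30) [heading=330, draw]
  RT 120: heading 330 -> 210
  RT 90: heading 210 -> 120
  RT 90: heading 120 -> 30
  -- iteration 3/3 --
  BK 20: (-25.321,30) -> (-42.641,20) [heading=30, draw]
  RT 120: heading 30 -> 270
  RT 90: heading 270 -> 180
  RT 90: heading 180 -> 90
]
FD 12: (-42.641,20) -> (-42.641,32) [heading=90, draw]
BK 8: (-42.641,32) -> (-42.641,24) [heading=90, draw]
LT 15: heading 90 -> 105
Final: pos=(-42.641,24), heading=105, 7 segment(s) drawn
Segments drawn: 7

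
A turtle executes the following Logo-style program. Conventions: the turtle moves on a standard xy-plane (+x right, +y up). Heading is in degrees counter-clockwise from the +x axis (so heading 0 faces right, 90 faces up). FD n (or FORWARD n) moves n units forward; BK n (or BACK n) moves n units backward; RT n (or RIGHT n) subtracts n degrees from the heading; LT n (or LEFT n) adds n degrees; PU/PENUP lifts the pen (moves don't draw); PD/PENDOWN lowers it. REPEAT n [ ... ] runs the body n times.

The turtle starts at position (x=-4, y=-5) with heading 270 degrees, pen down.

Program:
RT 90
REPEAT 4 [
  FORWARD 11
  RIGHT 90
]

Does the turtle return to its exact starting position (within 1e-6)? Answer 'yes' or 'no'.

Executing turtle program step by step:
Start: pos=(-4,-5), heading=270, pen down
RT 90: heading 270 -> 180
REPEAT 4 [
  -- iteration 1/4 --
  FD 11: (-4,-5) -> (-15,-5) [heading=180, draw]
  RT 90: heading 180 -> 90
  -- iteration 2/4 --
  FD 11: (-15,-5) -> (-15,6) [heading=90, draw]
  RT 90: heading 90 -> 0
  -- iteration 3/4 --
  FD 11: (-15,6) -> (-4,6) [heading=0, draw]
  RT 90: heading 0 -> 270
  -- iteration 4/4 --
  FD 11: (-4,6) -> (-4,-5) [heading=270, draw]
  RT 90: heading 270 -> 180
]
Final: pos=(-4,-5), heading=180, 4 segment(s) drawn

Start position: (-4, -5)
Final position: (-4, -5)
Distance = 0; < 1e-6 -> CLOSED

Answer: yes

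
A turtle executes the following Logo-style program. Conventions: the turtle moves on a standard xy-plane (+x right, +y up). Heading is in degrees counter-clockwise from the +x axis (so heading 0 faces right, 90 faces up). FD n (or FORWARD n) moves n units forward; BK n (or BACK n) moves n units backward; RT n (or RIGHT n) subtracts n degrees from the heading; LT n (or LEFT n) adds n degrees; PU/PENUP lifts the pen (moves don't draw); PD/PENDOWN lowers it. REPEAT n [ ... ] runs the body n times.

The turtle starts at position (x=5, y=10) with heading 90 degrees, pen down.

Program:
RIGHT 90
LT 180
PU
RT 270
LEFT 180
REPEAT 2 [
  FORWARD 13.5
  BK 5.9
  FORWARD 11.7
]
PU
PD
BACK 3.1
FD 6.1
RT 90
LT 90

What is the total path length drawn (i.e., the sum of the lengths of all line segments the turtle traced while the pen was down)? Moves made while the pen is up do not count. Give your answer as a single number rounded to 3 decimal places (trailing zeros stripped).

Executing turtle program step by step:
Start: pos=(5,10), heading=90, pen down
RT 90: heading 90 -> 0
LT 180: heading 0 -> 180
PU: pen up
RT 270: heading 180 -> 270
LT 180: heading 270 -> 90
REPEAT 2 [
  -- iteration 1/2 --
  FD 13.5: (5,10) -> (5,23.5) [heading=90, move]
  BK 5.9: (5,23.5) -> (5,17.6) [heading=90, move]
  FD 11.7: (5,17.6) -> (5,29.3) [heading=90, move]
  -- iteration 2/2 --
  FD 13.5: (5,29.3) -> (5,42.8) [heading=90, move]
  BK 5.9: (5,42.8) -> (5,36.9) [heading=90, move]
  FD 11.7: (5,36.9) -> (5,48.6) [heading=90, move]
]
PU: pen up
PD: pen down
BK 3.1: (5,48.6) -> (5,45.5) [heading=90, draw]
FD 6.1: (5,45.5) -> (5,51.6) [heading=90, draw]
RT 90: heading 90 -> 0
LT 90: heading 0 -> 90
Final: pos=(5,51.6), heading=90, 2 segment(s) drawn

Segment lengths:
  seg 1: (5,48.6) -> (5,45.5), length = 3.1
  seg 2: (5,45.5) -> (5,51.6), length = 6.1
Total = 9.2

Answer: 9.2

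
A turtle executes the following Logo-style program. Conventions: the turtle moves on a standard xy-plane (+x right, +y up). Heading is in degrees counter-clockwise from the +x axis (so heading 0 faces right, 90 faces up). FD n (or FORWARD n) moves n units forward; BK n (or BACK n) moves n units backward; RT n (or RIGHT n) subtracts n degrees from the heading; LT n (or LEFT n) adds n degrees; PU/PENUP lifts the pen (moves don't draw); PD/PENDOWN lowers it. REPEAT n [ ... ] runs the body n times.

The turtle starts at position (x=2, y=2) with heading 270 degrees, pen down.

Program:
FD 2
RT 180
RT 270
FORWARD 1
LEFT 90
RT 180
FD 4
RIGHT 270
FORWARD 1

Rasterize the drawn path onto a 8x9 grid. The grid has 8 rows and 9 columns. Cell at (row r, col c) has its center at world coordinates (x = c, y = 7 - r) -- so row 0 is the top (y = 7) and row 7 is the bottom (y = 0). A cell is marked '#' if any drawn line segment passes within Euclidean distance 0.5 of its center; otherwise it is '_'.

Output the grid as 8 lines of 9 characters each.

Answer: _________
_________
_________
##_______
_#_______
_##______
_##______
_##______

Derivation:
Segment 0: (2,2) -> (2,0)
Segment 1: (2,0) -> (1,-0)
Segment 2: (1,-0) -> (1,4)
Segment 3: (1,4) -> (-0,4)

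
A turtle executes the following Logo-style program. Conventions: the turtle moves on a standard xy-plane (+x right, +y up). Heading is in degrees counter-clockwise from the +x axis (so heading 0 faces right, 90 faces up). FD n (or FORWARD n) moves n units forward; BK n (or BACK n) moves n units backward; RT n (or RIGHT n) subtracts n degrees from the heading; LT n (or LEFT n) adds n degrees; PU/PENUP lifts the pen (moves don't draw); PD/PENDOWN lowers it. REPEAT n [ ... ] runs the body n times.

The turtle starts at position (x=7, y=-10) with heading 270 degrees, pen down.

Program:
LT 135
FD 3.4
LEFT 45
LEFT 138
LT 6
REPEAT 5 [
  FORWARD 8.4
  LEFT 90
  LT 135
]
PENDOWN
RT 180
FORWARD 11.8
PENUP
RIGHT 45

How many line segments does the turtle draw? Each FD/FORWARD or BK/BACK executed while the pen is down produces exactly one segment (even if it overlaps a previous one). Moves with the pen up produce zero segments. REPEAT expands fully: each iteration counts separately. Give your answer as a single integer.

Executing turtle program step by step:
Start: pos=(7,-10), heading=270, pen down
LT 135: heading 270 -> 45
FD 3.4: (7,-10) -> (9.404,-7.596) [heading=45, draw]
LT 45: heading 45 -> 90
LT 138: heading 90 -> 228
LT 6: heading 228 -> 234
REPEAT 5 [
  -- iteration 1/5 --
  FD 8.4: (9.404,-7.596) -> (4.467,-14.392) [heading=234, draw]
  LT 90: heading 234 -> 324
  LT 135: heading 324 -> 99
  -- iteration 2/5 --
  FD 8.4: (4.467,-14.392) -> (3.153,-6.095) [heading=99, draw]
  LT 90: heading 99 -> 189
  LT 135: heading 189 -> 324
  -- iteration 3/5 --
  FD 8.4: (3.153,-6.095) -> (9.948,-11.032) [heading=324, draw]
  LT 90: heading 324 -> 54
  LT 135: heading 54 -> 189
  -- iteration 4/5 --
  FD 8.4: (9.948,-11.032) -> (1.652,-12.346) [heading=189, draw]
  LT 90: heading 189 -> 279
  LT 135: heading 279 -> 54
  -- iteration 5/5 --
  FD 8.4: (1.652,-12.346) -> (6.589,-5.551) [heading=54, draw]
  LT 90: heading 54 -> 144
  LT 135: heading 144 -> 279
]
PD: pen down
RT 180: heading 279 -> 99
FD 11.8: (6.589,-5.551) -> (4.743,6.104) [heading=99, draw]
PU: pen up
RT 45: heading 99 -> 54
Final: pos=(4.743,6.104), heading=54, 7 segment(s) drawn
Segments drawn: 7

Answer: 7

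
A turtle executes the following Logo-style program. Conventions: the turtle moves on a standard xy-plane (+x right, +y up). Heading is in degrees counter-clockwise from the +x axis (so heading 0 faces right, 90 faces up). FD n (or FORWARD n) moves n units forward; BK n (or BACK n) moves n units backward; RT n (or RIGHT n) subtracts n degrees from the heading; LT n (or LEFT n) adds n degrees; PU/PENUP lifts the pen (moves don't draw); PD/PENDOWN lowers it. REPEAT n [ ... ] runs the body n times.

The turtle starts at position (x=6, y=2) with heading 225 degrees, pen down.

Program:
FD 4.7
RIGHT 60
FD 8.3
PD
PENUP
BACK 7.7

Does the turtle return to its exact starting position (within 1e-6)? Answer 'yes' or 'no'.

Answer: no

Derivation:
Executing turtle program step by step:
Start: pos=(6,2), heading=225, pen down
FD 4.7: (6,2) -> (2.677,-1.323) [heading=225, draw]
RT 60: heading 225 -> 165
FD 8.3: (2.677,-1.323) -> (-5.341,0.825) [heading=165, draw]
PD: pen down
PU: pen up
BK 7.7: (-5.341,0.825) -> (2.097,-1.168) [heading=165, move]
Final: pos=(2.097,-1.168), heading=165, 2 segment(s) drawn

Start position: (6, 2)
Final position: (2.097, -1.168)
Distance = 5.027; >= 1e-6 -> NOT closed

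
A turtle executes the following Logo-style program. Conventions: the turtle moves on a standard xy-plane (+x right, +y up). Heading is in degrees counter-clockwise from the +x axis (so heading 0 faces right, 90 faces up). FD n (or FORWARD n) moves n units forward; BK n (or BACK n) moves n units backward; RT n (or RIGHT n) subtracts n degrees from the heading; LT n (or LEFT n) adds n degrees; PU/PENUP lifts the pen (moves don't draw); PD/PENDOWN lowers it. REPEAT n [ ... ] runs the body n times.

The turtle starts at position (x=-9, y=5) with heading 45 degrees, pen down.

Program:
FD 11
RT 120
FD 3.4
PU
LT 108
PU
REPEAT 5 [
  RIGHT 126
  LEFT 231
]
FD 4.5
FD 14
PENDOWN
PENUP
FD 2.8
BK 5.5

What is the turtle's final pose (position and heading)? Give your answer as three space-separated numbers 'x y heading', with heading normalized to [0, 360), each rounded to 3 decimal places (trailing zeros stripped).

Executing turtle program step by step:
Start: pos=(-9,5), heading=45, pen down
FD 11: (-9,5) -> (-1.222,12.778) [heading=45, draw]
RT 120: heading 45 -> 285
FD 3.4: (-1.222,12.778) -> (-0.342,9.494) [heading=285, draw]
PU: pen up
LT 108: heading 285 -> 33
PU: pen up
REPEAT 5 [
  -- iteration 1/5 --
  RT 126: heading 33 -> 267
  LT 231: heading 267 -> 138
  -- iteration 2/5 --
  RT 126: heading 138 -> 12
  LT 231: heading 12 -> 243
  -- iteration 3/5 --
  RT 126: heading 243 -> 117
  LT 231: heading 117 -> 348
  -- iteration 4/5 --
  RT 126: heading 348 -> 222
  LT 231: heading 222 -> 93
  -- iteration 5/5 --
  RT 126: heading 93 -> 327
  LT 231: heading 327 -> 198
]
FD 4.5: (-0.342,9.494) -> (-4.622,8.103) [heading=198, move]
FD 14: (-4.622,8.103) -> (-17.936,3.777) [heading=198, move]
PD: pen down
PU: pen up
FD 2.8: (-17.936,3.777) -> (-20.599,2.912) [heading=198, move]
BK 5.5: (-20.599,2.912) -> (-15.369,4.612) [heading=198, move]
Final: pos=(-15.369,4.612), heading=198, 2 segment(s) drawn

Answer: -15.369 4.612 198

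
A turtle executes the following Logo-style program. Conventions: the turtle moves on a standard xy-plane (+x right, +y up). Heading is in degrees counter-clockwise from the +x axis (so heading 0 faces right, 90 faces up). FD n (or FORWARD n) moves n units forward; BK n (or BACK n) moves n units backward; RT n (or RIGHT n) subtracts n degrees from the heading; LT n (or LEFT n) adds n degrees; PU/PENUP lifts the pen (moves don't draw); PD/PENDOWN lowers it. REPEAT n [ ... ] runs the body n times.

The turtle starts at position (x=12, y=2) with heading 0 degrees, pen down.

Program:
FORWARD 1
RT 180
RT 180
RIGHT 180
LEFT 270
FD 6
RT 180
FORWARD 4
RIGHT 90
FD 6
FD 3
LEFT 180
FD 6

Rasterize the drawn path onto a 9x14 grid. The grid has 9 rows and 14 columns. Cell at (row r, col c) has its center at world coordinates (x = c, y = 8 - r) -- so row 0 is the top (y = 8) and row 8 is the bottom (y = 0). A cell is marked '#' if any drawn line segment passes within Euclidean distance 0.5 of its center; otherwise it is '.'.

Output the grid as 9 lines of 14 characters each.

Segment 0: (12,2) -> (13,2)
Segment 1: (13,2) -> (13,8)
Segment 2: (13,8) -> (13,4)
Segment 3: (13,4) -> (7,4)
Segment 4: (7,4) -> (4,4)
Segment 5: (4,4) -> (10,4)

Answer: .............#
.............#
.............#
.............#
....##########
.............#
............##
..............
..............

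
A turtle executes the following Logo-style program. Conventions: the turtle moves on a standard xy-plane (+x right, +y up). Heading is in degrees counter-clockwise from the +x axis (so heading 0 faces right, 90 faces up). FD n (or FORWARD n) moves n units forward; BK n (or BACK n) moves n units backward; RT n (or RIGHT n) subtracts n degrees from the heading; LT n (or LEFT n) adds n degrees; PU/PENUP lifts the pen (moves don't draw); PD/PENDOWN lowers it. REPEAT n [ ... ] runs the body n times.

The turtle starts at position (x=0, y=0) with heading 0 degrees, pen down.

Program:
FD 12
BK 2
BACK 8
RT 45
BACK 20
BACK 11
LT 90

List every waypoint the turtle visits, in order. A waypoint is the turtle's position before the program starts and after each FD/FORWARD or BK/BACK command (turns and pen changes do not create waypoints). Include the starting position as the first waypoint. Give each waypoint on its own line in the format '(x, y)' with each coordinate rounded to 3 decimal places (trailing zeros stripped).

Executing turtle program step by step:
Start: pos=(0,0), heading=0, pen down
FD 12: (0,0) -> (12,0) [heading=0, draw]
BK 2: (12,0) -> (10,0) [heading=0, draw]
BK 8: (10,0) -> (2,0) [heading=0, draw]
RT 45: heading 0 -> 315
BK 20: (2,0) -> (-12.142,14.142) [heading=315, draw]
BK 11: (-12.142,14.142) -> (-19.92,21.92) [heading=315, draw]
LT 90: heading 315 -> 45
Final: pos=(-19.92,21.92), heading=45, 5 segment(s) drawn
Waypoints (6 total):
(0, 0)
(12, 0)
(10, 0)
(2, 0)
(-12.142, 14.142)
(-19.92, 21.92)

Answer: (0, 0)
(12, 0)
(10, 0)
(2, 0)
(-12.142, 14.142)
(-19.92, 21.92)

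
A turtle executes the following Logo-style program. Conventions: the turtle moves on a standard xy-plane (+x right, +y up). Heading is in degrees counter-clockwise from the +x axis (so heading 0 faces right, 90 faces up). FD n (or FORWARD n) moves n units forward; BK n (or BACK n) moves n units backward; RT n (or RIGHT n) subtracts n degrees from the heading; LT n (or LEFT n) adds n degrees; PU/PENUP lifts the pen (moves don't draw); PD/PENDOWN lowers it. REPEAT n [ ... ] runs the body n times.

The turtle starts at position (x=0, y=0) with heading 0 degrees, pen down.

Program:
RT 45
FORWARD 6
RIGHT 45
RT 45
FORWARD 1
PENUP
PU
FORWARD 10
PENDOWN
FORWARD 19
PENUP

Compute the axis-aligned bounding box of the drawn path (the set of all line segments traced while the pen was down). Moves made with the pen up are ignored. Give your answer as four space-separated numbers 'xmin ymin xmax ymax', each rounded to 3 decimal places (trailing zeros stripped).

Answer: -16.971 -25.456 4.243 0

Derivation:
Executing turtle program step by step:
Start: pos=(0,0), heading=0, pen down
RT 45: heading 0 -> 315
FD 6: (0,0) -> (4.243,-4.243) [heading=315, draw]
RT 45: heading 315 -> 270
RT 45: heading 270 -> 225
FD 1: (4.243,-4.243) -> (3.536,-4.95) [heading=225, draw]
PU: pen up
PU: pen up
FD 10: (3.536,-4.95) -> (-3.536,-12.021) [heading=225, move]
PD: pen down
FD 19: (-3.536,-12.021) -> (-16.971,-25.456) [heading=225, draw]
PU: pen up
Final: pos=(-16.971,-25.456), heading=225, 3 segment(s) drawn

Segment endpoints: x in {-16.971, -3.536, 0, 3.536, 4.243}, y in {-25.456, -12.021, -4.95, -4.243, 0}
xmin=-16.971, ymin=-25.456, xmax=4.243, ymax=0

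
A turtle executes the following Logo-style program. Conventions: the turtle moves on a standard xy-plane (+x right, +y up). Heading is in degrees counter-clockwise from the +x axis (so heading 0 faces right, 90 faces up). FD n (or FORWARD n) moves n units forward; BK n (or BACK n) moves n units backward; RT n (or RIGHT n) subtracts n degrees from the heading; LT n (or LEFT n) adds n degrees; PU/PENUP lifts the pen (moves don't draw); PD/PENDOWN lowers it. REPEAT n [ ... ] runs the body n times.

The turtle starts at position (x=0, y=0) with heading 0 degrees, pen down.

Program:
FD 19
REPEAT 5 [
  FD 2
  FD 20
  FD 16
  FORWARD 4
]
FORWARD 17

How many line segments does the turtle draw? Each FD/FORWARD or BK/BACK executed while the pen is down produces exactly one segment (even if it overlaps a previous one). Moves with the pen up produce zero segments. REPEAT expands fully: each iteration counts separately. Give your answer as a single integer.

Answer: 22

Derivation:
Executing turtle program step by step:
Start: pos=(0,0), heading=0, pen down
FD 19: (0,0) -> (19,0) [heading=0, draw]
REPEAT 5 [
  -- iteration 1/5 --
  FD 2: (19,0) -> (21,0) [heading=0, draw]
  FD 20: (21,0) -> (41,0) [heading=0, draw]
  FD 16: (41,0) -> (57,0) [heading=0, draw]
  FD 4: (57,0) -> (61,0) [heading=0, draw]
  -- iteration 2/5 --
  FD 2: (61,0) -> (63,0) [heading=0, draw]
  FD 20: (63,0) -> (83,0) [heading=0, draw]
  FD 16: (83,0) -> (99,0) [heading=0, draw]
  FD 4: (99,0) -> (103,0) [heading=0, draw]
  -- iteration 3/5 --
  FD 2: (103,0) -> (105,0) [heading=0, draw]
  FD 20: (105,0) -> (125,0) [heading=0, draw]
  FD 16: (125,0) -> (141,0) [heading=0, draw]
  FD 4: (141,0) -> (145,0) [heading=0, draw]
  -- iteration 4/5 --
  FD 2: (145,0) -> (147,0) [heading=0, draw]
  FD 20: (147,0) -> (167,0) [heading=0, draw]
  FD 16: (167,0) -> (183,0) [heading=0, draw]
  FD 4: (183,0) -> (187,0) [heading=0, draw]
  -- iteration 5/5 --
  FD 2: (187,0) -> (189,0) [heading=0, draw]
  FD 20: (189,0) -> (209,0) [heading=0, draw]
  FD 16: (209,0) -> (225,0) [heading=0, draw]
  FD 4: (225,0) -> (229,0) [heading=0, draw]
]
FD 17: (229,0) -> (246,0) [heading=0, draw]
Final: pos=(246,0), heading=0, 22 segment(s) drawn
Segments drawn: 22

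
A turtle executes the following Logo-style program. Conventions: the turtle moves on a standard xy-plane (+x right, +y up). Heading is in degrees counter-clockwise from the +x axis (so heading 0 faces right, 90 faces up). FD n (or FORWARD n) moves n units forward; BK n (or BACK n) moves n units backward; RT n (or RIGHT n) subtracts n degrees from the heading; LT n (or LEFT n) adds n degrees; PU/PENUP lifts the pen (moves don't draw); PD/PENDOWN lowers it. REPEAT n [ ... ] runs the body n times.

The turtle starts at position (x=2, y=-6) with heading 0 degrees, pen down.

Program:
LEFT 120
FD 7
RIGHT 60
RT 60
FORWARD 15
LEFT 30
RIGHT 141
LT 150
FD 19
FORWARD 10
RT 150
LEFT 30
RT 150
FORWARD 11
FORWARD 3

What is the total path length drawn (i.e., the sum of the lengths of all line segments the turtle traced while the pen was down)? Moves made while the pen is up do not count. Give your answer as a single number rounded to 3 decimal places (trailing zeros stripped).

Answer: 65

Derivation:
Executing turtle program step by step:
Start: pos=(2,-6), heading=0, pen down
LT 120: heading 0 -> 120
FD 7: (2,-6) -> (-1.5,0.062) [heading=120, draw]
RT 60: heading 120 -> 60
RT 60: heading 60 -> 0
FD 15: (-1.5,0.062) -> (13.5,0.062) [heading=0, draw]
LT 30: heading 0 -> 30
RT 141: heading 30 -> 249
LT 150: heading 249 -> 39
FD 19: (13.5,0.062) -> (28.266,12.019) [heading=39, draw]
FD 10: (28.266,12.019) -> (36.037,18.312) [heading=39, draw]
RT 150: heading 39 -> 249
LT 30: heading 249 -> 279
RT 150: heading 279 -> 129
FD 11: (36.037,18.312) -> (29.115,26.861) [heading=129, draw]
FD 3: (29.115,26.861) -> (27.227,29.193) [heading=129, draw]
Final: pos=(27.227,29.193), heading=129, 6 segment(s) drawn

Segment lengths:
  seg 1: (2,-6) -> (-1.5,0.062), length = 7
  seg 2: (-1.5,0.062) -> (13.5,0.062), length = 15
  seg 3: (13.5,0.062) -> (28.266,12.019), length = 19
  seg 4: (28.266,12.019) -> (36.037,18.312), length = 10
  seg 5: (36.037,18.312) -> (29.115,26.861), length = 11
  seg 6: (29.115,26.861) -> (27.227,29.193), length = 3
Total = 65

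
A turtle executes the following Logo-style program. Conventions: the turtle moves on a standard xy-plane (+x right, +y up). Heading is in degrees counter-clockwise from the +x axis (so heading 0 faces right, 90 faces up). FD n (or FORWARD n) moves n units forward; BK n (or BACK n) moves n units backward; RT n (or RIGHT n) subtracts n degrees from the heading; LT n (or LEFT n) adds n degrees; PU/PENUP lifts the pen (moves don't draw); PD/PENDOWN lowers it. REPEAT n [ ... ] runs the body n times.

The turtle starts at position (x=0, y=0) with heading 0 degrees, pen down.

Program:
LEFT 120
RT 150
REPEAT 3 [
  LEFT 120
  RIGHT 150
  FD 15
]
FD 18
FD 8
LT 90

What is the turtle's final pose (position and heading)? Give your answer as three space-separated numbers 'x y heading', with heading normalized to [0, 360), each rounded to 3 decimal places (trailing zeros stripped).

Executing turtle program step by step:
Start: pos=(0,0), heading=0, pen down
LT 120: heading 0 -> 120
RT 150: heading 120 -> 330
REPEAT 3 [
  -- iteration 1/3 --
  LT 120: heading 330 -> 90
  RT 150: heading 90 -> 300
  FD 15: (0,0) -> (7.5,-12.99) [heading=300, draw]
  -- iteration 2/3 --
  LT 120: heading 300 -> 60
  RT 150: heading 60 -> 270
  FD 15: (7.5,-12.99) -> (7.5,-27.99) [heading=270, draw]
  -- iteration 3/3 --
  LT 120: heading 270 -> 30
  RT 150: heading 30 -> 240
  FD 15: (7.5,-27.99) -> (0,-40.981) [heading=240, draw]
]
FD 18: (0,-40.981) -> (-9,-56.569) [heading=240, draw]
FD 8: (-9,-56.569) -> (-13,-63.497) [heading=240, draw]
LT 90: heading 240 -> 330
Final: pos=(-13,-63.497), heading=330, 5 segment(s) drawn

Answer: -13 -63.497 330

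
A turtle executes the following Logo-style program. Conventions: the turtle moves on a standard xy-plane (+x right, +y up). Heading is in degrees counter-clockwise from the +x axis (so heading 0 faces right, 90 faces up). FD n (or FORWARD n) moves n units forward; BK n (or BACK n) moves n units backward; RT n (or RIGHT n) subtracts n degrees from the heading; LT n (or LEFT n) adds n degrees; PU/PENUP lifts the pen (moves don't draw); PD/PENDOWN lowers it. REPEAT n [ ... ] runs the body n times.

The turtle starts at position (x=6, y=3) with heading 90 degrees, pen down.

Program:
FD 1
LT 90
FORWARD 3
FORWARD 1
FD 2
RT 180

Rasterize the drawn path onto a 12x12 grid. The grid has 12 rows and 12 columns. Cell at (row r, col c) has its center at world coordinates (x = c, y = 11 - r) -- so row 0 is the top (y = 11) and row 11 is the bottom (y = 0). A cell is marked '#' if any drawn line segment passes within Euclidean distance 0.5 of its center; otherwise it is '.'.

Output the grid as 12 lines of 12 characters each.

Answer: ............
............
............
............
............
............
............
#######.....
......#.....
............
............
............

Derivation:
Segment 0: (6,3) -> (6,4)
Segment 1: (6,4) -> (3,4)
Segment 2: (3,4) -> (2,4)
Segment 3: (2,4) -> (0,4)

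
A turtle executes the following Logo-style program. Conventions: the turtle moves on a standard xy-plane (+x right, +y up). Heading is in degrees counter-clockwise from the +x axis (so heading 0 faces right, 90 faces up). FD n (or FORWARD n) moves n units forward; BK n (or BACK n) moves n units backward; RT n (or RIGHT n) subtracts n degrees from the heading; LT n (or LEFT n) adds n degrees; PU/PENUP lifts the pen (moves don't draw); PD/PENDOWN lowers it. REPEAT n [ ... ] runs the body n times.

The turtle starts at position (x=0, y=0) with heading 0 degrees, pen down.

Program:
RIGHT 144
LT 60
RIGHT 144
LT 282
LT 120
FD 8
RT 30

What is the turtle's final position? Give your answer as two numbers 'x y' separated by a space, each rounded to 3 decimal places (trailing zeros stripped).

Executing turtle program step by step:
Start: pos=(0,0), heading=0, pen down
RT 144: heading 0 -> 216
LT 60: heading 216 -> 276
RT 144: heading 276 -> 132
LT 282: heading 132 -> 54
LT 120: heading 54 -> 174
FD 8: (0,0) -> (-7.956,0.836) [heading=174, draw]
RT 30: heading 174 -> 144
Final: pos=(-7.956,0.836), heading=144, 1 segment(s) drawn

Answer: -7.956 0.836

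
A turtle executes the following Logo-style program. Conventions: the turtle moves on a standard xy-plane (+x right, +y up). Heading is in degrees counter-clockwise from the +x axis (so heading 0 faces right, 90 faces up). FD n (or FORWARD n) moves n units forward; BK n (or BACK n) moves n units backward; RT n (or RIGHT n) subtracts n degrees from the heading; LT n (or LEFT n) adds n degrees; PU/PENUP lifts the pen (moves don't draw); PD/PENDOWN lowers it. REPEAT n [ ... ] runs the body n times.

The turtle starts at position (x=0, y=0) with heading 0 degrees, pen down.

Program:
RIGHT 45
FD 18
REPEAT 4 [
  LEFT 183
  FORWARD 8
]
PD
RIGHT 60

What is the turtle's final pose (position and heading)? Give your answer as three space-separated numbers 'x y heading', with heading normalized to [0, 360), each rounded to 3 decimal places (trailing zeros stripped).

Executing turtle program step by step:
Start: pos=(0,0), heading=0, pen down
RT 45: heading 0 -> 315
FD 18: (0,0) -> (12.728,-12.728) [heading=315, draw]
REPEAT 4 [
  -- iteration 1/4 --
  LT 183: heading 315 -> 138
  FD 8: (12.728,-12.728) -> (6.783,-7.375) [heading=138, draw]
  -- iteration 2/4 --
  LT 183: heading 138 -> 321
  FD 8: (6.783,-7.375) -> (13,-12.409) [heading=321, draw]
  -- iteration 3/4 --
  LT 183: heading 321 -> 144
  FD 8: (13,-12.409) -> (6.528,-7.707) [heading=144, draw]
  -- iteration 4/4 --
  LT 183: heading 144 -> 327
  FD 8: (6.528,-7.707) -> (13.237,-12.064) [heading=327, draw]
]
PD: pen down
RT 60: heading 327 -> 267
Final: pos=(13.237,-12.064), heading=267, 5 segment(s) drawn

Answer: 13.237 -12.064 267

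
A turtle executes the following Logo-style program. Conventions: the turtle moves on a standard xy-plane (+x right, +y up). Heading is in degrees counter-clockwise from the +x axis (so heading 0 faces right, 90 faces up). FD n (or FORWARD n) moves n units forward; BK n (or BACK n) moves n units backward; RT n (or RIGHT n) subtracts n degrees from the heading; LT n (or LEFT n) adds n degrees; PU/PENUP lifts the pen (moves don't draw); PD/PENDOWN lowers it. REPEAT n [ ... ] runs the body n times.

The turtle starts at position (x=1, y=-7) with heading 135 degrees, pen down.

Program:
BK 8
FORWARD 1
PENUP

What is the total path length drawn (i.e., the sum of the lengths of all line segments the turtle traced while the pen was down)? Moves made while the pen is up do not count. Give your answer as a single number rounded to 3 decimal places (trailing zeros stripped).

Answer: 9

Derivation:
Executing turtle program step by step:
Start: pos=(1,-7), heading=135, pen down
BK 8: (1,-7) -> (6.657,-12.657) [heading=135, draw]
FD 1: (6.657,-12.657) -> (5.95,-11.95) [heading=135, draw]
PU: pen up
Final: pos=(5.95,-11.95), heading=135, 2 segment(s) drawn

Segment lengths:
  seg 1: (1,-7) -> (6.657,-12.657), length = 8
  seg 2: (6.657,-12.657) -> (5.95,-11.95), length = 1
Total = 9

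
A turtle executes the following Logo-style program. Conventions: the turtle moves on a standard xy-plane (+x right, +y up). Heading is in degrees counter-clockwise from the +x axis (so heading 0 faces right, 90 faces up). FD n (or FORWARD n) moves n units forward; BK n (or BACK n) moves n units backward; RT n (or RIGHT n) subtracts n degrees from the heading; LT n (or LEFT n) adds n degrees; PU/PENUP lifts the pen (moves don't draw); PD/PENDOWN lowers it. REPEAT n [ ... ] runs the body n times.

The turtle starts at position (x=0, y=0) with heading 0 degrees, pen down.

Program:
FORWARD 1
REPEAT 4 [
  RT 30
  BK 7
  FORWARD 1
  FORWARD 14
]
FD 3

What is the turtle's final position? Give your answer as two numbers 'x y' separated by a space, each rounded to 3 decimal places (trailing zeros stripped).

Answer: 6.428 -28.454

Derivation:
Executing turtle program step by step:
Start: pos=(0,0), heading=0, pen down
FD 1: (0,0) -> (1,0) [heading=0, draw]
REPEAT 4 [
  -- iteration 1/4 --
  RT 30: heading 0 -> 330
  BK 7: (1,0) -> (-5.062,3.5) [heading=330, draw]
  FD 1: (-5.062,3.5) -> (-4.196,3) [heading=330, draw]
  FD 14: (-4.196,3) -> (7.928,-4) [heading=330, draw]
  -- iteration 2/4 --
  RT 30: heading 330 -> 300
  BK 7: (7.928,-4) -> (4.428,2.062) [heading=300, draw]
  FD 1: (4.428,2.062) -> (4.928,1.196) [heading=300, draw]
  FD 14: (4.928,1.196) -> (11.928,-10.928) [heading=300, draw]
  -- iteration 3/4 --
  RT 30: heading 300 -> 270
  BK 7: (11.928,-10.928) -> (11.928,-3.928) [heading=270, draw]
  FD 1: (11.928,-3.928) -> (11.928,-4.928) [heading=270, draw]
  FD 14: (11.928,-4.928) -> (11.928,-18.928) [heading=270, draw]
  -- iteration 4/4 --
  RT 30: heading 270 -> 240
  BK 7: (11.928,-18.928) -> (15.428,-12.866) [heading=240, draw]
  FD 1: (15.428,-12.866) -> (14.928,-13.732) [heading=240, draw]
  FD 14: (14.928,-13.732) -> (7.928,-25.856) [heading=240, draw]
]
FD 3: (7.928,-25.856) -> (6.428,-28.454) [heading=240, draw]
Final: pos=(6.428,-28.454), heading=240, 14 segment(s) drawn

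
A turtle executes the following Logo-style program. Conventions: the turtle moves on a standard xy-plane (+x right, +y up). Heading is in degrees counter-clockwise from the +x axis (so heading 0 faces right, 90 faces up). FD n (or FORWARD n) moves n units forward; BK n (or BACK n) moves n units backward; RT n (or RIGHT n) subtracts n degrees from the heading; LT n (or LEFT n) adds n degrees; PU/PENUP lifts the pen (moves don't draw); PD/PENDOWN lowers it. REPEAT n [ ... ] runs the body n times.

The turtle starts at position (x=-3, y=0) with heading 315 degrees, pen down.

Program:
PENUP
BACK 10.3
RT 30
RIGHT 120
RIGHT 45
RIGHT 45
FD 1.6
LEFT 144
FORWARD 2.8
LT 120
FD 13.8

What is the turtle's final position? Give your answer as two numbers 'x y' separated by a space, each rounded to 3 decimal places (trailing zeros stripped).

Executing turtle program step by step:
Start: pos=(-3,0), heading=315, pen down
PU: pen up
BK 10.3: (-3,0) -> (-10.283,7.283) [heading=315, move]
RT 30: heading 315 -> 285
RT 120: heading 285 -> 165
RT 45: heading 165 -> 120
RT 45: heading 120 -> 75
FD 1.6: (-10.283,7.283) -> (-9.869,8.829) [heading=75, move]
LT 144: heading 75 -> 219
FD 2.8: (-9.869,8.829) -> (-12.045,7.067) [heading=219, move]
LT 120: heading 219 -> 339
FD 13.8: (-12.045,7.067) -> (0.838,2.121) [heading=339, move]
Final: pos=(0.838,2.121), heading=339, 0 segment(s) drawn

Answer: 0.838 2.121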